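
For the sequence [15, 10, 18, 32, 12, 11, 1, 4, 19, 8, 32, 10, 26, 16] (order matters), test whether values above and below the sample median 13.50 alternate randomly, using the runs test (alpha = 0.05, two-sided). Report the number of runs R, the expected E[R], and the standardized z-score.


Step 1: Compute median = 13.50; label A = above, B = below.
Labels in order: ABAABBBBABABAA  (n_A = 7, n_B = 7)
Step 2: Count runs R = 9.
Step 3: Under H0 (random ordering), E[R] = 2*n_A*n_B/(n_A+n_B) + 1 = 2*7*7/14 + 1 = 8.0000.
        Var[R] = 2*n_A*n_B*(2*n_A*n_B - n_A - n_B) / ((n_A+n_B)^2 * (n_A+n_B-1)) = 8232/2548 = 3.2308.
        SD[R] = 1.7974.
Step 4: Continuity-corrected z = (R - 0.5 - E[R]) / SD[R] = (9 - 0.5 - 8.0000) / 1.7974 = 0.2782.
Step 5: Two-sided p-value via normal approximation = 2*(1 - Phi(|z|)) = 0.780879.
Step 6: alpha = 0.05. fail to reject H0.

R = 9, z = 0.2782, p = 0.780879, fail to reject H0.


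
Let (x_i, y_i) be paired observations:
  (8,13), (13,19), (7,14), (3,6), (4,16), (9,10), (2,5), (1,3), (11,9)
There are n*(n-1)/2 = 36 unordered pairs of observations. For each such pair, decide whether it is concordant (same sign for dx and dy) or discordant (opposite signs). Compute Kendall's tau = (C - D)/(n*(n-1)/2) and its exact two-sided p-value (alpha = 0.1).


Step 1: Enumerate the 36 unordered pairs (i,j) with i<j and classify each by sign(x_j-x_i) * sign(y_j-y_i).
  (1,2):dx=+5,dy=+6->C; (1,3):dx=-1,dy=+1->D; (1,4):dx=-5,dy=-7->C; (1,5):dx=-4,dy=+3->D
  (1,6):dx=+1,dy=-3->D; (1,7):dx=-6,dy=-8->C; (1,8):dx=-7,dy=-10->C; (1,9):dx=+3,dy=-4->D
  (2,3):dx=-6,dy=-5->C; (2,4):dx=-10,dy=-13->C; (2,5):dx=-9,dy=-3->C; (2,6):dx=-4,dy=-9->C
  (2,7):dx=-11,dy=-14->C; (2,8):dx=-12,dy=-16->C; (2,9):dx=-2,dy=-10->C; (3,4):dx=-4,dy=-8->C
  (3,5):dx=-3,dy=+2->D; (3,6):dx=+2,dy=-4->D; (3,7):dx=-5,dy=-9->C; (3,8):dx=-6,dy=-11->C
  (3,9):dx=+4,dy=-5->D; (4,5):dx=+1,dy=+10->C; (4,6):dx=+6,dy=+4->C; (4,7):dx=-1,dy=-1->C
  (4,8):dx=-2,dy=-3->C; (4,9):dx=+8,dy=+3->C; (5,6):dx=+5,dy=-6->D; (5,7):dx=-2,dy=-11->C
  (5,8):dx=-3,dy=-13->C; (5,9):dx=+7,dy=-7->D; (6,7):dx=-7,dy=-5->C; (6,8):dx=-8,dy=-7->C
  (6,9):dx=+2,dy=-1->D; (7,8):dx=-1,dy=-2->C; (7,9):dx=+9,dy=+4->C; (8,9):dx=+10,dy=+6->C
Step 2: C = 26, D = 10, total pairs = 36.
Step 3: tau = (C - D)/(n(n-1)/2) = (26 - 10)/36 = 0.444444.
Step 4: Exact two-sided p-value (enumerate n! = 362880 permutations of y under H0): p = 0.119439.
Step 5: alpha = 0.1. fail to reject H0.

tau_b = 0.4444 (C=26, D=10), p = 0.119439, fail to reject H0.


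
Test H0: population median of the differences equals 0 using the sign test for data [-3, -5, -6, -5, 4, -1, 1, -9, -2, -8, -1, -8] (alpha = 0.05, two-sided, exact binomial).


Step 1: Discard zero differences. Original n = 12; n_eff = number of nonzero differences = 12.
Nonzero differences (with sign): -3, -5, -6, -5, +4, -1, +1, -9, -2, -8, -1, -8
Step 2: Count signs: positive = 2, negative = 10.
Step 3: Under H0: P(positive) = 0.5, so the number of positives S ~ Bin(12, 0.5).
Step 4: Two-sided exact p-value = sum of Bin(12,0.5) probabilities at or below the observed probability = 0.038574.
Step 5: alpha = 0.05. reject H0.

n_eff = 12, pos = 2, neg = 10, p = 0.038574, reject H0.


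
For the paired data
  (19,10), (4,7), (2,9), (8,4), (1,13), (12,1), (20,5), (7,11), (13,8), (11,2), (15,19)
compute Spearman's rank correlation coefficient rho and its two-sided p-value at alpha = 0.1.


Step 1: Rank x and y separately (midranks; no ties here).
rank(x): 19->10, 4->3, 2->2, 8->5, 1->1, 12->7, 20->11, 7->4, 13->8, 11->6, 15->9
rank(y): 10->8, 7->5, 9->7, 4->3, 13->10, 1->1, 5->4, 11->9, 8->6, 2->2, 19->11
Step 2: d_i = R_x(i) - R_y(i); compute d_i^2.
  (10-8)^2=4, (3-5)^2=4, (2-7)^2=25, (5-3)^2=4, (1-10)^2=81, (7-1)^2=36, (11-4)^2=49, (4-9)^2=25, (8-6)^2=4, (6-2)^2=16, (9-11)^2=4
sum(d^2) = 252.
Step 3: rho = 1 - 6*252 / (11*(11^2 - 1)) = 1 - 1512/1320 = -0.145455.
Step 4: Under H0, t = rho * sqrt((n-2)/(1-rho^2)) = -0.4411 ~ t(9).
Step 5: Two-sided p-value from the t-distribution with 9 df = 0.669579.
Step 6: alpha = 0.1. fail to reject H0.

rho = -0.1455, p = 0.669579, fail to reject H0 at alpha = 0.1.


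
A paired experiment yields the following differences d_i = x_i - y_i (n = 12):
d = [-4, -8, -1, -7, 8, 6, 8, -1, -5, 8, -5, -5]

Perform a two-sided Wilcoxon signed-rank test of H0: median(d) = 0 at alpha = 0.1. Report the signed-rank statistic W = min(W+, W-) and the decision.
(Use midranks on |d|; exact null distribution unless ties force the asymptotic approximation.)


Step 1: Drop any zero differences (none here) and take |d_i|.
|d| = [4, 8, 1, 7, 8, 6, 8, 1, 5, 8, 5, 5]
Step 2: Midrank |d_i| (ties get averaged ranks).
ranks: |4|->3, |8|->10.5, |1|->1.5, |7|->8, |8|->10.5, |6|->7, |8|->10.5, |1|->1.5, |5|->5, |8|->10.5, |5|->5, |5|->5
Step 3: Attach original signs; sum ranks with positive sign and with negative sign.
W+ = 10.5 + 7 + 10.5 + 10.5 = 38.5
W- = 3 + 10.5 + 1.5 + 8 + 1.5 + 5 + 5 + 5 = 39.5
(Check: W+ + W- = 78 should equal n(n+1)/2 = 78.)
Step 4: Test statistic W = min(W+, W-) = 38.5.
Step 5: Ties in |d|, so use the tie-corrected normal approximation.
        E[W] = n(n+1)/4 = 12*13/4 = 39.
        Tie groups: |d|=1 (t=2), |d|=5 (t=3), |d|=8 (t=4); sum(t^3 - t) = 90.
        Var[W] = n(n+1)(2n+1)/24 - sum(t^3-t)/48 = 3900/24 - 90/48 = 160.625.
        z = (W - E[W]) / sqrt(Var[W]) = (38.5 - 39) / 12.6738 = -0.0395.
        Two-sided p = 2*Phi(z) = 0.968530.
Step 6: alpha = 0.1. fail to reject H0.

W+ = 38.5, W- = 39.5, W = min = 38.5, p = 0.968530, fail to reject H0.


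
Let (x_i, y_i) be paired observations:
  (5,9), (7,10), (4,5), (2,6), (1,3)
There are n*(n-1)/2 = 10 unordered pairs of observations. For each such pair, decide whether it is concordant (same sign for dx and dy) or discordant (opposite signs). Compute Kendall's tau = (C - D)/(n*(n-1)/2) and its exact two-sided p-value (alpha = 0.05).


Step 1: Enumerate the 10 unordered pairs (i,j) with i<j and classify each by sign(x_j-x_i) * sign(y_j-y_i).
  (1,2):dx=+2,dy=+1->C; (1,3):dx=-1,dy=-4->C; (1,4):dx=-3,dy=-3->C; (1,5):dx=-4,dy=-6->C
  (2,3):dx=-3,dy=-5->C; (2,4):dx=-5,dy=-4->C; (2,5):dx=-6,dy=-7->C; (3,4):dx=-2,dy=+1->D
  (3,5):dx=-3,dy=-2->C; (4,5):dx=-1,dy=-3->C
Step 2: C = 9, D = 1, total pairs = 10.
Step 3: tau = (C - D)/(n(n-1)/2) = (9 - 1)/10 = 0.800000.
Step 4: Exact two-sided p-value (enumerate n! = 120 permutations of y under H0): p = 0.083333.
Step 5: alpha = 0.05. fail to reject H0.

tau_b = 0.8000 (C=9, D=1), p = 0.083333, fail to reject H0.


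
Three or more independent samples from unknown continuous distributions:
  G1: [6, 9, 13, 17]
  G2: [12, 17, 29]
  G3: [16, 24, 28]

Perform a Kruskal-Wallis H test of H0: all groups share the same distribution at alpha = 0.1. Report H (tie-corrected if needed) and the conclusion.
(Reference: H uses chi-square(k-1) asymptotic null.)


Step 1: Combine all N = 10 observations and assign midranks.
sorted (value, group, rank): (6,G1,1), (9,G1,2), (12,G2,3), (13,G1,4), (16,G3,5), (17,G1,6.5), (17,G2,6.5), (24,G3,8), (28,G3,9), (29,G2,10)
Step 2: Sum ranks within each group.
R_1 = 13.5 (n_1 = 4)
R_2 = 19.5 (n_2 = 3)
R_3 = 22 (n_3 = 3)
Step 3: H = 12/(N(N+1)) * sum(R_i^2/n_i) - 3(N+1)
     = 12/(10*11) * (13.5^2/4 + 19.5^2/3 + 22^2/3) - 3*11
     = 0.109091 * 333.646 - 33
     = 3.397727.
Step 4: Ties present; correction factor C = 1 - 6/(10^3 - 10) = 0.993939. Corrected H = 3.397727 / 0.993939 = 3.418445.
Step 5: Under H0, H ~ chi^2(2); p-value = 0.181006.
Step 6: alpha = 0.1. fail to reject H0.

H = 3.4184, df = 2, p = 0.181006, fail to reject H0.


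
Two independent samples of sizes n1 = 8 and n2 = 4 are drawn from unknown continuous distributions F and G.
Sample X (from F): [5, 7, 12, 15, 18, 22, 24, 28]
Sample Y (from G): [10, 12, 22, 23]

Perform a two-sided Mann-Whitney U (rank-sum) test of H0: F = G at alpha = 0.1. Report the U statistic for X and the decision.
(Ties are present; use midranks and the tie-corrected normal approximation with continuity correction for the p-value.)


Step 1: Combine and sort all 12 observations; assign midranks.
sorted (value, group): (5,X), (7,X), (10,Y), (12,X), (12,Y), (15,X), (18,X), (22,X), (22,Y), (23,Y), (24,X), (28,X)
ranks: 5->1, 7->2, 10->3, 12->4.5, 12->4.5, 15->6, 18->7, 22->8.5, 22->8.5, 23->10, 24->11, 28->12
Step 2: Rank sum for X: R1 = 1 + 2 + 4.5 + 6 + 7 + 8.5 + 11 + 12 = 52.
Step 3: U_X = R1 - n1(n1+1)/2 = 52 - 8*9/2 = 52 - 36 = 16.
       U_Y = n1*n2 - U_X = 32 - 16 = 16.
Step 4: Ties are present, so use the tie-corrected normal approximation (with continuity correction) for the p-value.
Step 5: p-value = 1.000000; compare to alpha = 0.1. fail to reject H0.

U_X = 16, p = 1.000000, fail to reject H0 at alpha = 0.1.


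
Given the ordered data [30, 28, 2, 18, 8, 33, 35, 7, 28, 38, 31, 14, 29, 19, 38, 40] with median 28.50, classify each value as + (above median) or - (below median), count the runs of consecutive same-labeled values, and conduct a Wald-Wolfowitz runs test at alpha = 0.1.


Step 1: Compute median = 28.50; label A = above, B = below.
Labels in order: ABBBBAABBAABABAA  (n_A = 8, n_B = 8)
Step 2: Count runs R = 9.
Step 3: Under H0 (random ordering), E[R] = 2*n_A*n_B/(n_A+n_B) + 1 = 2*8*8/16 + 1 = 9.0000.
        Var[R] = 2*n_A*n_B*(2*n_A*n_B - n_A - n_B) / ((n_A+n_B)^2 * (n_A+n_B-1)) = 14336/3840 = 3.7333.
        SD[R] = 1.9322.
Step 4: R = E[R], so z = 0 with no continuity correction.
Step 5: Two-sided p-value via normal approximation = 2*(1 - Phi(|z|)) = 1.000000.
Step 6: alpha = 0.1. fail to reject H0.

R = 9, z = 0.0000, p = 1.000000, fail to reject H0.


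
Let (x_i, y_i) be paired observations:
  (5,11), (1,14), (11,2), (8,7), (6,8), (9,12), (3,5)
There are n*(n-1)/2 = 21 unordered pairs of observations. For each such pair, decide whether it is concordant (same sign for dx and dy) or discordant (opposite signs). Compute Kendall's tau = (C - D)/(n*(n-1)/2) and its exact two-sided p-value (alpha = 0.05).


Step 1: Enumerate the 21 unordered pairs (i,j) with i<j and classify each by sign(x_j-x_i) * sign(y_j-y_i).
  (1,2):dx=-4,dy=+3->D; (1,3):dx=+6,dy=-9->D; (1,4):dx=+3,dy=-4->D; (1,5):dx=+1,dy=-3->D
  (1,6):dx=+4,dy=+1->C; (1,7):dx=-2,dy=-6->C; (2,3):dx=+10,dy=-12->D; (2,4):dx=+7,dy=-7->D
  (2,5):dx=+5,dy=-6->D; (2,6):dx=+8,dy=-2->D; (2,7):dx=+2,dy=-9->D; (3,4):dx=-3,dy=+5->D
  (3,5):dx=-5,dy=+6->D; (3,6):dx=-2,dy=+10->D; (3,7):dx=-8,dy=+3->D; (4,5):dx=-2,dy=+1->D
  (4,6):dx=+1,dy=+5->C; (4,7):dx=-5,dy=-2->C; (5,6):dx=+3,dy=+4->C; (5,7):dx=-3,dy=-3->C
  (6,7):dx=-6,dy=-7->C
Step 2: C = 7, D = 14, total pairs = 21.
Step 3: tau = (C - D)/(n(n-1)/2) = (7 - 14)/21 = -0.333333.
Step 4: Exact two-sided p-value (enumerate n! = 5040 permutations of y under H0): p = 0.381349.
Step 5: alpha = 0.05. fail to reject H0.

tau_b = -0.3333 (C=7, D=14), p = 0.381349, fail to reject H0.


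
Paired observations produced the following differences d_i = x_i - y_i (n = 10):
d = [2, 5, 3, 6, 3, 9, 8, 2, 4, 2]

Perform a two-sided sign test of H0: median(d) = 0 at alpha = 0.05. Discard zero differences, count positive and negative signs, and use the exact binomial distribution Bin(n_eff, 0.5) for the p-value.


Step 1: Discard zero differences. Original n = 10; n_eff = number of nonzero differences = 10.
Nonzero differences (with sign): +2, +5, +3, +6, +3, +9, +8, +2, +4, +2
Step 2: Count signs: positive = 10, negative = 0.
Step 3: Under H0: P(positive) = 0.5, so the number of positives S ~ Bin(10, 0.5).
Step 4: Two-sided exact p-value = sum of Bin(10,0.5) probabilities at or below the observed probability = 0.001953.
Step 5: alpha = 0.05. reject H0.

n_eff = 10, pos = 10, neg = 0, p = 0.001953, reject H0.


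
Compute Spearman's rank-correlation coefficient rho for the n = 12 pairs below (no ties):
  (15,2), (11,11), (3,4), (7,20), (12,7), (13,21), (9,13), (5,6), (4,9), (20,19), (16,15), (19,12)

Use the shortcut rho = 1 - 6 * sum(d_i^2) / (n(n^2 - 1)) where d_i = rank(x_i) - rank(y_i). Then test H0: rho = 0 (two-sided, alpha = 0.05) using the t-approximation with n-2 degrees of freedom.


Step 1: Rank x and y separately (midranks; no ties here).
rank(x): 15->9, 11->6, 3->1, 7->4, 12->7, 13->8, 9->5, 5->3, 4->2, 20->12, 16->10, 19->11
rank(y): 2->1, 11->6, 4->2, 20->11, 7->4, 21->12, 13->8, 6->3, 9->5, 19->10, 15->9, 12->7
Step 2: d_i = R_x(i) - R_y(i); compute d_i^2.
  (9-1)^2=64, (6-6)^2=0, (1-2)^2=1, (4-11)^2=49, (7-4)^2=9, (8-12)^2=16, (5-8)^2=9, (3-3)^2=0, (2-5)^2=9, (12-10)^2=4, (10-9)^2=1, (11-7)^2=16
sum(d^2) = 178.
Step 3: rho = 1 - 6*178 / (12*(12^2 - 1)) = 1 - 1068/1716 = 0.377622.
Step 4: Under H0, t = rho * sqrt((n-2)/(1-rho^2)) = 1.2896 ~ t(10).
Step 5: Two-sided p-value from the t-distribution with 10 df = 0.226206.
Step 6: alpha = 0.05. fail to reject H0.

rho = 0.3776, p = 0.226206, fail to reject H0 at alpha = 0.05.


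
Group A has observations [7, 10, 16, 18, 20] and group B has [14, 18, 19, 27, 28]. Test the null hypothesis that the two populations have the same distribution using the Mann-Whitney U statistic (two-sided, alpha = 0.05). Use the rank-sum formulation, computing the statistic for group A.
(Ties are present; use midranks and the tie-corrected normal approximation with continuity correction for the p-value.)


Step 1: Combine and sort all 10 observations; assign midranks.
sorted (value, group): (7,X), (10,X), (14,Y), (16,X), (18,X), (18,Y), (19,Y), (20,X), (27,Y), (28,Y)
ranks: 7->1, 10->2, 14->3, 16->4, 18->5.5, 18->5.5, 19->7, 20->8, 27->9, 28->10
Step 2: Rank sum for X: R1 = 1 + 2 + 4 + 5.5 + 8 = 20.5.
Step 3: U_X = R1 - n1(n1+1)/2 = 20.5 - 5*6/2 = 20.5 - 15 = 5.5.
       U_Y = n1*n2 - U_X = 25 - 5.5 = 19.5.
Step 4: Ties are present, so use the tie-corrected normal approximation (with continuity correction) for the p-value.
Step 5: p-value = 0.173217; compare to alpha = 0.05. fail to reject H0.

U_X = 5.5, p = 0.173217, fail to reject H0 at alpha = 0.05.


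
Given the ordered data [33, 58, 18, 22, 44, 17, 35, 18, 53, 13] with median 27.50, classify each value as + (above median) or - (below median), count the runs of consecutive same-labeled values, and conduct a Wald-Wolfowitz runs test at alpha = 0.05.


Step 1: Compute median = 27.50; label A = above, B = below.
Labels in order: AABBABABAB  (n_A = 5, n_B = 5)
Step 2: Count runs R = 8.
Step 3: Under H0 (random ordering), E[R] = 2*n_A*n_B/(n_A+n_B) + 1 = 2*5*5/10 + 1 = 6.0000.
        Var[R] = 2*n_A*n_B*(2*n_A*n_B - n_A - n_B) / ((n_A+n_B)^2 * (n_A+n_B-1)) = 2000/900 = 2.2222.
        SD[R] = 1.4907.
Step 4: Continuity-corrected z = (R - 0.5 - E[R]) / SD[R] = (8 - 0.5 - 6.0000) / 1.4907 = 1.0062.
Step 5: Two-sided p-value via normal approximation = 2*(1 - Phi(|z|)) = 0.314305.
Step 6: alpha = 0.05. fail to reject H0.

R = 8, z = 1.0062, p = 0.314305, fail to reject H0.


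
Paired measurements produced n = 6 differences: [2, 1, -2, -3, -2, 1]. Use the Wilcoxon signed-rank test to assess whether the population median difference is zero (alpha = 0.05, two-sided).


Step 1: Drop any zero differences (none here) and take |d_i|.
|d| = [2, 1, 2, 3, 2, 1]
Step 2: Midrank |d_i| (ties get averaged ranks).
ranks: |2|->4, |1|->1.5, |2|->4, |3|->6, |2|->4, |1|->1.5
Step 3: Attach original signs; sum ranks with positive sign and with negative sign.
W+ = 4 + 1.5 + 1.5 = 7
W- = 4 + 6 + 4 = 14
(Check: W+ + W- = 21 should equal n(n+1)/2 = 21.)
Step 4: Test statistic W = min(W+, W-) = 7.
Step 5: Ties in |d|, so use the tie-corrected normal approximation.
        E[W] = n(n+1)/4 = 6*7/4 = 10.5.
        Tie groups: |d|=1 (t=2), |d|=2 (t=3); sum(t^3 - t) = 30.
        Var[W] = n(n+1)(2n+1)/24 - sum(t^3-t)/48 = 546/24 - 30/48 = 22.125.
        z = (W - E[W]) / sqrt(Var[W]) = (7 - 10.5) / 4.7037 = -0.7441.
        Two-sided p = 2*Phi(z) = 0.456821.
Step 6: alpha = 0.05. fail to reject H0.

W+ = 7, W- = 14, W = min = 7, p = 0.456821, fail to reject H0.


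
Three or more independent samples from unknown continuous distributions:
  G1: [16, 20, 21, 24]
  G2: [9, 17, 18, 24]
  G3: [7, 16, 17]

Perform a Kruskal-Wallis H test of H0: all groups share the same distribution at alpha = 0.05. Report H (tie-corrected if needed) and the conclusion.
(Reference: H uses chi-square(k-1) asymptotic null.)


Step 1: Combine all N = 11 observations and assign midranks.
sorted (value, group, rank): (7,G3,1), (9,G2,2), (16,G1,3.5), (16,G3,3.5), (17,G2,5.5), (17,G3,5.5), (18,G2,7), (20,G1,8), (21,G1,9), (24,G1,10.5), (24,G2,10.5)
Step 2: Sum ranks within each group.
R_1 = 31 (n_1 = 4)
R_2 = 25 (n_2 = 4)
R_3 = 10 (n_3 = 3)
Step 3: H = 12/(N(N+1)) * sum(R_i^2/n_i) - 3(N+1)
     = 12/(11*12) * (31^2/4 + 25^2/4 + 10^2/3) - 3*12
     = 0.090909 * 429.833 - 36
     = 3.075758.
Step 4: Ties present; correction factor C = 1 - 18/(11^3 - 11) = 0.986364. Corrected H = 3.075758 / 0.986364 = 3.118280.
Step 5: Under H0, H ~ chi^2(2); p-value = 0.210317.
Step 6: alpha = 0.05. fail to reject H0.

H = 3.1183, df = 2, p = 0.210317, fail to reject H0.


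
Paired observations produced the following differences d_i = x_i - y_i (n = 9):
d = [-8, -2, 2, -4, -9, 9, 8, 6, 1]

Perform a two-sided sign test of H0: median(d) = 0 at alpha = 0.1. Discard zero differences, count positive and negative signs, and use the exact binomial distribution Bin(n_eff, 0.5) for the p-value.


Step 1: Discard zero differences. Original n = 9; n_eff = number of nonzero differences = 9.
Nonzero differences (with sign): -8, -2, +2, -4, -9, +9, +8, +6, +1
Step 2: Count signs: positive = 5, negative = 4.
Step 3: Under H0: P(positive) = 0.5, so the number of positives S ~ Bin(9, 0.5).
Step 4: Two-sided exact p-value = sum of Bin(9,0.5) probabilities at or below the observed probability = 1.000000.
Step 5: alpha = 0.1. fail to reject H0.

n_eff = 9, pos = 5, neg = 4, p = 1.000000, fail to reject H0.


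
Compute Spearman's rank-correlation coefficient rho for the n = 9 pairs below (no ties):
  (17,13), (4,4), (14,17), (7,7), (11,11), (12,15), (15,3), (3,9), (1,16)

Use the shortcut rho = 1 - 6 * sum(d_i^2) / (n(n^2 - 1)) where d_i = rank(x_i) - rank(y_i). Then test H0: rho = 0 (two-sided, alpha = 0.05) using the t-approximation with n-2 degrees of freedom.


Step 1: Rank x and y separately (midranks; no ties here).
rank(x): 17->9, 4->3, 14->7, 7->4, 11->5, 12->6, 15->8, 3->2, 1->1
rank(y): 13->6, 4->2, 17->9, 7->3, 11->5, 15->7, 3->1, 9->4, 16->8
Step 2: d_i = R_x(i) - R_y(i); compute d_i^2.
  (9-6)^2=9, (3-2)^2=1, (7-9)^2=4, (4-3)^2=1, (5-5)^2=0, (6-7)^2=1, (8-1)^2=49, (2-4)^2=4, (1-8)^2=49
sum(d^2) = 118.
Step 3: rho = 1 - 6*118 / (9*(9^2 - 1)) = 1 - 708/720 = 0.016667.
Step 4: Under H0, t = rho * sqrt((n-2)/(1-rho^2)) = 0.0441 ~ t(7).
Step 5: Two-sided p-value from the t-distribution with 7 df = 0.966055.
Step 6: alpha = 0.05. fail to reject H0.

rho = 0.0167, p = 0.966055, fail to reject H0 at alpha = 0.05.


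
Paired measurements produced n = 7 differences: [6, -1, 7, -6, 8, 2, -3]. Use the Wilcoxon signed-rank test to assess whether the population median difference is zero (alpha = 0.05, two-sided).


Step 1: Drop any zero differences (none here) and take |d_i|.
|d| = [6, 1, 7, 6, 8, 2, 3]
Step 2: Midrank |d_i| (ties get averaged ranks).
ranks: |6|->4.5, |1|->1, |7|->6, |6|->4.5, |8|->7, |2|->2, |3|->3
Step 3: Attach original signs; sum ranks with positive sign and with negative sign.
W+ = 4.5 + 6 + 7 + 2 = 19.5
W- = 1 + 4.5 + 3 = 8.5
(Check: W+ + W- = 28 should equal n(n+1)/2 = 28.)
Step 4: Test statistic W = min(W+, W-) = 8.5.
Step 5: Ties in |d|, so use the tie-corrected normal approximation.
        E[W] = n(n+1)/4 = 7*8/4 = 14.
        Tie groups: |d|=6 (t=2); sum(t^3 - t) = 6.
        Var[W] = n(n+1)(2n+1)/24 - sum(t^3-t)/48 = 840/24 - 6/48 = 34.875.
        z = (W - E[W]) / sqrt(Var[W]) = (8.5 - 14) / 5.9055 = -0.9313.
        Two-sided p = 2*Phi(z) = 0.351681.
Step 6: alpha = 0.05. fail to reject H0.

W+ = 19.5, W- = 8.5, W = min = 8.5, p = 0.351681, fail to reject H0.


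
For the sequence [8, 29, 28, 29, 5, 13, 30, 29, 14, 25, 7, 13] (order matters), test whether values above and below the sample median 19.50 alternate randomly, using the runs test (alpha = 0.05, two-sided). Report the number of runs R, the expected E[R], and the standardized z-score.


Step 1: Compute median = 19.50; label A = above, B = below.
Labels in order: BAAABBAABABB  (n_A = 6, n_B = 6)
Step 2: Count runs R = 7.
Step 3: Under H0 (random ordering), E[R] = 2*n_A*n_B/(n_A+n_B) + 1 = 2*6*6/12 + 1 = 7.0000.
        Var[R] = 2*n_A*n_B*(2*n_A*n_B - n_A - n_B) / ((n_A+n_B)^2 * (n_A+n_B-1)) = 4320/1584 = 2.7273.
        SD[R] = 1.6514.
Step 4: R = E[R], so z = 0 with no continuity correction.
Step 5: Two-sided p-value via normal approximation = 2*(1 - Phi(|z|)) = 1.000000.
Step 6: alpha = 0.05. fail to reject H0.

R = 7, z = 0.0000, p = 1.000000, fail to reject H0.


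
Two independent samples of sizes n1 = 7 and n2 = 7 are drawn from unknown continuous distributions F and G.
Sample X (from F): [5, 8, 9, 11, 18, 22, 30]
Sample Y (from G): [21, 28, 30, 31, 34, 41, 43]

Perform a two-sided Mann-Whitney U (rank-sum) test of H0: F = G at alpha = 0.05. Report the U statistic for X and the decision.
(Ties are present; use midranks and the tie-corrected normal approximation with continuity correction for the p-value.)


Step 1: Combine and sort all 14 observations; assign midranks.
sorted (value, group): (5,X), (8,X), (9,X), (11,X), (18,X), (21,Y), (22,X), (28,Y), (30,X), (30,Y), (31,Y), (34,Y), (41,Y), (43,Y)
ranks: 5->1, 8->2, 9->3, 11->4, 18->5, 21->6, 22->7, 28->8, 30->9.5, 30->9.5, 31->11, 34->12, 41->13, 43->14
Step 2: Rank sum for X: R1 = 1 + 2 + 3 + 4 + 5 + 7 + 9.5 = 31.5.
Step 3: U_X = R1 - n1(n1+1)/2 = 31.5 - 7*8/2 = 31.5 - 28 = 3.5.
       U_Y = n1*n2 - U_X = 49 - 3.5 = 45.5.
Step 4: Ties are present, so use the tie-corrected normal approximation (with continuity correction) for the p-value.
Step 5: p-value = 0.008734; compare to alpha = 0.05. reject H0.

U_X = 3.5, p = 0.008734, reject H0 at alpha = 0.05.


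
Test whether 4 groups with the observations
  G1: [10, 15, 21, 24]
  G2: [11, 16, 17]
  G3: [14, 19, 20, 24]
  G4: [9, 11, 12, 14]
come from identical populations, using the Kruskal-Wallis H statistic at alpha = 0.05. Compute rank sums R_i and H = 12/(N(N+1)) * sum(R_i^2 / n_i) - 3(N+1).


Step 1: Combine all N = 15 observations and assign midranks.
sorted (value, group, rank): (9,G4,1), (10,G1,2), (11,G2,3.5), (11,G4,3.5), (12,G4,5), (14,G3,6.5), (14,G4,6.5), (15,G1,8), (16,G2,9), (17,G2,10), (19,G3,11), (20,G3,12), (21,G1,13), (24,G1,14.5), (24,G3,14.5)
Step 2: Sum ranks within each group.
R_1 = 37.5 (n_1 = 4)
R_2 = 22.5 (n_2 = 3)
R_3 = 44 (n_3 = 4)
R_4 = 16 (n_4 = 4)
Step 3: H = 12/(N(N+1)) * sum(R_i^2/n_i) - 3(N+1)
     = 12/(15*16) * (37.5^2/4 + 22.5^2/3 + 44^2/4 + 16^2/4) - 3*16
     = 0.050000 * 1068.31 - 48
     = 5.415625.
Step 4: Ties present; correction factor C = 1 - 18/(15^3 - 15) = 0.994643. Corrected H = 5.415625 / 0.994643 = 5.444794.
Step 5: Under H0, H ~ chi^2(3); p-value = 0.141978.
Step 6: alpha = 0.05. fail to reject H0.

H = 5.4448, df = 3, p = 0.141978, fail to reject H0.


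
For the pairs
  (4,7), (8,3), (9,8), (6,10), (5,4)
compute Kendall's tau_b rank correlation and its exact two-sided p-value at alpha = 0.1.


Step 1: Enumerate the 10 unordered pairs (i,j) with i<j and classify each by sign(x_j-x_i) * sign(y_j-y_i).
  (1,2):dx=+4,dy=-4->D; (1,3):dx=+5,dy=+1->C; (1,4):dx=+2,dy=+3->C; (1,5):dx=+1,dy=-3->D
  (2,3):dx=+1,dy=+5->C; (2,4):dx=-2,dy=+7->D; (2,5):dx=-3,dy=+1->D; (3,4):dx=-3,dy=+2->D
  (3,5):dx=-4,dy=-4->C; (4,5):dx=-1,dy=-6->C
Step 2: C = 5, D = 5, total pairs = 10.
Step 3: tau = (C - D)/(n(n-1)/2) = (5 - 5)/10 = 0.000000.
Step 4: Exact two-sided p-value (enumerate n! = 120 permutations of y under H0): p = 1.000000.
Step 5: alpha = 0.1. fail to reject H0.

tau_b = 0.0000 (C=5, D=5), p = 1.000000, fail to reject H0.


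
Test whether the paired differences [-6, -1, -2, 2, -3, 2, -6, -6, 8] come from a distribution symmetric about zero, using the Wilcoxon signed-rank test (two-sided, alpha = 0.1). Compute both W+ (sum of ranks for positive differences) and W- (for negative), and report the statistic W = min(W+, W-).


Step 1: Drop any zero differences (none here) and take |d_i|.
|d| = [6, 1, 2, 2, 3, 2, 6, 6, 8]
Step 2: Midrank |d_i| (ties get averaged ranks).
ranks: |6|->7, |1|->1, |2|->3, |2|->3, |3|->5, |2|->3, |6|->7, |6|->7, |8|->9
Step 3: Attach original signs; sum ranks with positive sign and with negative sign.
W+ = 3 + 3 + 9 = 15
W- = 7 + 1 + 3 + 5 + 7 + 7 = 30
(Check: W+ + W- = 45 should equal n(n+1)/2 = 45.)
Step 4: Test statistic W = min(W+, W-) = 15.
Step 5: Ties in |d|, so use the tie-corrected normal approximation.
        E[W] = n(n+1)/4 = 9*10/4 = 22.5.
        Tie groups: |d|=2 (t=3), |d|=6 (t=3); sum(t^3 - t) = 48.
        Var[W] = n(n+1)(2n+1)/24 - sum(t^3-t)/48 = 1710/24 - 48/48 = 70.25.
        z = (W - E[W]) / sqrt(Var[W]) = (15 - 22.5) / 8.3815 = -0.8948.
        Two-sided p = 2*Phi(z) = 0.370881.
Step 6: alpha = 0.1. fail to reject H0.

W+ = 15, W- = 30, W = min = 15, p = 0.370881, fail to reject H0.


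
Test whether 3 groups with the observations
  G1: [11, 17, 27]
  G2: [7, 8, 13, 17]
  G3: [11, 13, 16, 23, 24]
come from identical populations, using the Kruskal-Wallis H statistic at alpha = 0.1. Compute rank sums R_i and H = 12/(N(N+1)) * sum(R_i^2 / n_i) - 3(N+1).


Step 1: Combine all N = 12 observations and assign midranks.
sorted (value, group, rank): (7,G2,1), (8,G2,2), (11,G1,3.5), (11,G3,3.5), (13,G2,5.5), (13,G3,5.5), (16,G3,7), (17,G1,8.5), (17,G2,8.5), (23,G3,10), (24,G3,11), (27,G1,12)
Step 2: Sum ranks within each group.
R_1 = 24 (n_1 = 3)
R_2 = 17 (n_2 = 4)
R_3 = 37 (n_3 = 5)
Step 3: H = 12/(N(N+1)) * sum(R_i^2/n_i) - 3(N+1)
     = 12/(12*13) * (24^2/3 + 17^2/4 + 37^2/5) - 3*13
     = 0.076923 * 538.05 - 39
     = 2.388462.
Step 4: Ties present; correction factor C = 1 - 18/(12^3 - 12) = 0.989510. Corrected H = 2.388462 / 0.989510 = 2.413781.
Step 5: Under H0, H ~ chi^2(2); p-value = 0.299126.
Step 6: alpha = 0.1. fail to reject H0.

H = 2.4138, df = 2, p = 0.299126, fail to reject H0.


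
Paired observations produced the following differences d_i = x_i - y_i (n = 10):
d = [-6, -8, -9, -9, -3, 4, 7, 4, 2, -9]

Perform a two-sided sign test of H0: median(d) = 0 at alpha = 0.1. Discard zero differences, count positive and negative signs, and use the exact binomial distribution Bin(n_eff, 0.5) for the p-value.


Step 1: Discard zero differences. Original n = 10; n_eff = number of nonzero differences = 10.
Nonzero differences (with sign): -6, -8, -9, -9, -3, +4, +7, +4, +2, -9
Step 2: Count signs: positive = 4, negative = 6.
Step 3: Under H0: P(positive) = 0.5, so the number of positives S ~ Bin(10, 0.5).
Step 4: Two-sided exact p-value = sum of Bin(10,0.5) probabilities at or below the observed probability = 0.753906.
Step 5: alpha = 0.1. fail to reject H0.

n_eff = 10, pos = 4, neg = 6, p = 0.753906, fail to reject H0.


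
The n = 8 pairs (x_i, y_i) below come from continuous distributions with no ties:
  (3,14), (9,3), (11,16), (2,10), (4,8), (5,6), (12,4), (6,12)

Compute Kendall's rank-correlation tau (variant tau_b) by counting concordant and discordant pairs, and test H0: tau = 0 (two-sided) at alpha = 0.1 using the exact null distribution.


Step 1: Enumerate the 28 unordered pairs (i,j) with i<j and classify each by sign(x_j-x_i) * sign(y_j-y_i).
  (1,2):dx=+6,dy=-11->D; (1,3):dx=+8,dy=+2->C; (1,4):dx=-1,dy=-4->C; (1,5):dx=+1,dy=-6->D
  (1,6):dx=+2,dy=-8->D; (1,7):dx=+9,dy=-10->D; (1,8):dx=+3,dy=-2->D; (2,3):dx=+2,dy=+13->C
  (2,4):dx=-7,dy=+7->D; (2,5):dx=-5,dy=+5->D; (2,6):dx=-4,dy=+3->D; (2,7):dx=+3,dy=+1->C
  (2,8):dx=-3,dy=+9->D; (3,4):dx=-9,dy=-6->C; (3,5):dx=-7,dy=-8->C; (3,6):dx=-6,dy=-10->C
  (3,7):dx=+1,dy=-12->D; (3,8):dx=-5,dy=-4->C; (4,5):dx=+2,dy=-2->D; (4,6):dx=+3,dy=-4->D
  (4,7):dx=+10,dy=-6->D; (4,8):dx=+4,dy=+2->C; (5,6):dx=+1,dy=-2->D; (5,7):dx=+8,dy=-4->D
  (5,8):dx=+2,dy=+4->C; (6,7):dx=+7,dy=-2->D; (6,8):dx=+1,dy=+6->C; (7,8):dx=-6,dy=+8->D
Step 2: C = 11, D = 17, total pairs = 28.
Step 3: tau = (C - D)/(n(n-1)/2) = (11 - 17)/28 = -0.214286.
Step 4: Exact two-sided p-value (enumerate n! = 40320 permutations of y under H0): p = 0.548413.
Step 5: alpha = 0.1. fail to reject H0.

tau_b = -0.2143 (C=11, D=17), p = 0.548413, fail to reject H0.


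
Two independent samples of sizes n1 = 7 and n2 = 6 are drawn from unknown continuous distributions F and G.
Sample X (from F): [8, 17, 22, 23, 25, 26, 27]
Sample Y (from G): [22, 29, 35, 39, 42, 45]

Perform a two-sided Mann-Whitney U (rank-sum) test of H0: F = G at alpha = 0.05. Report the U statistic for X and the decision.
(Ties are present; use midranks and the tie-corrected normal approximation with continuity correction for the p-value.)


Step 1: Combine and sort all 13 observations; assign midranks.
sorted (value, group): (8,X), (17,X), (22,X), (22,Y), (23,X), (25,X), (26,X), (27,X), (29,Y), (35,Y), (39,Y), (42,Y), (45,Y)
ranks: 8->1, 17->2, 22->3.5, 22->3.5, 23->5, 25->6, 26->7, 27->8, 29->9, 35->10, 39->11, 42->12, 45->13
Step 2: Rank sum for X: R1 = 1 + 2 + 3.5 + 5 + 6 + 7 + 8 = 32.5.
Step 3: U_X = R1 - n1(n1+1)/2 = 32.5 - 7*8/2 = 32.5 - 28 = 4.5.
       U_Y = n1*n2 - U_X = 42 - 4.5 = 37.5.
Step 4: Ties are present, so use the tie-corrected normal approximation (with continuity correction) for the p-value.
Step 5: p-value = 0.022087; compare to alpha = 0.05. reject H0.

U_X = 4.5, p = 0.022087, reject H0 at alpha = 0.05.


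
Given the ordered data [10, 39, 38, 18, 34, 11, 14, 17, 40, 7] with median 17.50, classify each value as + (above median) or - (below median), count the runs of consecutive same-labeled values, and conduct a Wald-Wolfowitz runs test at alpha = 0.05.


Step 1: Compute median = 17.50; label A = above, B = below.
Labels in order: BAAAABBBAB  (n_A = 5, n_B = 5)
Step 2: Count runs R = 5.
Step 3: Under H0 (random ordering), E[R] = 2*n_A*n_B/(n_A+n_B) + 1 = 2*5*5/10 + 1 = 6.0000.
        Var[R] = 2*n_A*n_B*(2*n_A*n_B - n_A - n_B) / ((n_A+n_B)^2 * (n_A+n_B-1)) = 2000/900 = 2.2222.
        SD[R] = 1.4907.
Step 4: Continuity-corrected z = (R + 0.5 - E[R]) / SD[R] = (5 + 0.5 - 6.0000) / 1.4907 = -0.3354.
Step 5: Two-sided p-value via normal approximation = 2*(1 - Phi(|z|)) = 0.737316.
Step 6: alpha = 0.05. fail to reject H0.

R = 5, z = -0.3354, p = 0.737316, fail to reject H0.


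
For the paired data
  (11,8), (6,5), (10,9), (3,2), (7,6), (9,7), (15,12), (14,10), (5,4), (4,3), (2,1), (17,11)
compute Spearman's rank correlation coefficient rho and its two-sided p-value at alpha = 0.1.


Step 1: Rank x and y separately (midranks; no ties here).
rank(x): 11->9, 6->5, 10->8, 3->2, 7->6, 9->7, 15->11, 14->10, 5->4, 4->3, 2->1, 17->12
rank(y): 8->8, 5->5, 9->9, 2->2, 6->6, 7->7, 12->12, 10->10, 4->4, 3->3, 1->1, 11->11
Step 2: d_i = R_x(i) - R_y(i); compute d_i^2.
  (9-8)^2=1, (5-5)^2=0, (8-9)^2=1, (2-2)^2=0, (6-6)^2=0, (7-7)^2=0, (11-12)^2=1, (10-10)^2=0, (4-4)^2=0, (3-3)^2=0, (1-1)^2=0, (12-11)^2=1
sum(d^2) = 4.
Step 3: rho = 1 - 6*4 / (12*(12^2 - 1)) = 1 - 24/1716 = 0.986014.
Step 4: Under H0, t = rho * sqrt((n-2)/(1-rho^2)) = 18.7088 ~ t(10).
Step 5: Two-sided p-value from the t-distribution with 10 df = 0.000000.
Step 6: alpha = 0.1. reject H0.

rho = 0.9860, p = 0.000000, reject H0 at alpha = 0.1.


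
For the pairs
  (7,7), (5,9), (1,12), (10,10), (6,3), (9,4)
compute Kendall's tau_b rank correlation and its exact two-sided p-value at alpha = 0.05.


Step 1: Enumerate the 15 unordered pairs (i,j) with i<j and classify each by sign(x_j-x_i) * sign(y_j-y_i).
  (1,2):dx=-2,dy=+2->D; (1,3):dx=-6,dy=+5->D; (1,4):dx=+3,dy=+3->C; (1,5):dx=-1,dy=-4->C
  (1,6):dx=+2,dy=-3->D; (2,3):dx=-4,dy=+3->D; (2,4):dx=+5,dy=+1->C; (2,5):dx=+1,dy=-6->D
  (2,6):dx=+4,dy=-5->D; (3,4):dx=+9,dy=-2->D; (3,5):dx=+5,dy=-9->D; (3,6):dx=+8,dy=-8->D
  (4,5):dx=-4,dy=-7->C; (4,6):dx=-1,dy=-6->C; (5,6):dx=+3,dy=+1->C
Step 2: C = 6, D = 9, total pairs = 15.
Step 3: tau = (C - D)/(n(n-1)/2) = (6 - 9)/15 = -0.200000.
Step 4: Exact two-sided p-value (enumerate n! = 720 permutations of y under H0): p = 0.719444.
Step 5: alpha = 0.05. fail to reject H0.

tau_b = -0.2000 (C=6, D=9), p = 0.719444, fail to reject H0.


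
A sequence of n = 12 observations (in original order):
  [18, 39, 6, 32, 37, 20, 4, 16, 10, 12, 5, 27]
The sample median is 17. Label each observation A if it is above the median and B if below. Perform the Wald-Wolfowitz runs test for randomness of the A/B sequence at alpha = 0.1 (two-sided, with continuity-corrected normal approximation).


Step 1: Compute median = 17; label A = above, B = below.
Labels in order: AABAAABBBBBA  (n_A = 6, n_B = 6)
Step 2: Count runs R = 5.
Step 3: Under H0 (random ordering), E[R] = 2*n_A*n_B/(n_A+n_B) + 1 = 2*6*6/12 + 1 = 7.0000.
        Var[R] = 2*n_A*n_B*(2*n_A*n_B - n_A - n_B) / ((n_A+n_B)^2 * (n_A+n_B-1)) = 4320/1584 = 2.7273.
        SD[R] = 1.6514.
Step 4: Continuity-corrected z = (R + 0.5 - E[R]) / SD[R] = (5 + 0.5 - 7.0000) / 1.6514 = -0.9083.
Step 5: Two-sided p-value via normal approximation = 2*(1 - Phi(|z|)) = 0.363722.
Step 6: alpha = 0.1. fail to reject H0.

R = 5, z = -0.9083, p = 0.363722, fail to reject H0.


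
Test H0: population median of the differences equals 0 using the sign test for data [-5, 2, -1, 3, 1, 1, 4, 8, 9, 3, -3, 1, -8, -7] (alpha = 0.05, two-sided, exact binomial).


Step 1: Discard zero differences. Original n = 14; n_eff = number of nonzero differences = 14.
Nonzero differences (with sign): -5, +2, -1, +3, +1, +1, +4, +8, +9, +3, -3, +1, -8, -7
Step 2: Count signs: positive = 9, negative = 5.
Step 3: Under H0: P(positive) = 0.5, so the number of positives S ~ Bin(14, 0.5).
Step 4: Two-sided exact p-value = sum of Bin(14,0.5) probabilities at or below the observed probability = 0.423950.
Step 5: alpha = 0.05. fail to reject H0.

n_eff = 14, pos = 9, neg = 5, p = 0.423950, fail to reject H0.


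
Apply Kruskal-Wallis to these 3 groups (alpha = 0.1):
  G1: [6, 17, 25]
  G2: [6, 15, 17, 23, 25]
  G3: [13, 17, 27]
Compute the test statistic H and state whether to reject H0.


Step 1: Combine all N = 11 observations and assign midranks.
sorted (value, group, rank): (6,G1,1.5), (6,G2,1.5), (13,G3,3), (15,G2,4), (17,G1,6), (17,G2,6), (17,G3,6), (23,G2,8), (25,G1,9.5), (25,G2,9.5), (27,G3,11)
Step 2: Sum ranks within each group.
R_1 = 17 (n_1 = 3)
R_2 = 29 (n_2 = 5)
R_3 = 20 (n_3 = 3)
Step 3: H = 12/(N(N+1)) * sum(R_i^2/n_i) - 3(N+1)
     = 12/(11*12) * (17^2/3 + 29^2/5 + 20^2/3) - 3*12
     = 0.090909 * 397.867 - 36
     = 0.169697.
Step 4: Ties present; correction factor C = 1 - 36/(11^3 - 11) = 0.972727. Corrected H = 0.169697 / 0.972727 = 0.174455.
Step 5: Under H0, H ~ chi^2(2); p-value = 0.916469.
Step 6: alpha = 0.1. fail to reject H0.

H = 0.1745, df = 2, p = 0.916469, fail to reject H0.


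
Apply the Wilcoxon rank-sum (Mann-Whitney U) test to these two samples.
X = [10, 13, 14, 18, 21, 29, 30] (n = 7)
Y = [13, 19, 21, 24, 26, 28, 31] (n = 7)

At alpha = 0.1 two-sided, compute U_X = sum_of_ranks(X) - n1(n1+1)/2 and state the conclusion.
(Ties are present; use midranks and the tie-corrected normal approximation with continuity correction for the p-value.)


Step 1: Combine and sort all 14 observations; assign midranks.
sorted (value, group): (10,X), (13,X), (13,Y), (14,X), (18,X), (19,Y), (21,X), (21,Y), (24,Y), (26,Y), (28,Y), (29,X), (30,X), (31,Y)
ranks: 10->1, 13->2.5, 13->2.5, 14->4, 18->5, 19->6, 21->7.5, 21->7.5, 24->9, 26->10, 28->11, 29->12, 30->13, 31->14
Step 2: Rank sum for X: R1 = 1 + 2.5 + 4 + 5 + 7.5 + 12 + 13 = 45.
Step 3: U_X = R1 - n1(n1+1)/2 = 45 - 7*8/2 = 45 - 28 = 17.
       U_Y = n1*n2 - U_X = 49 - 17 = 32.
Step 4: Ties are present, so use the tie-corrected normal approximation (with continuity correction) for the p-value.
Step 5: p-value = 0.370039; compare to alpha = 0.1. fail to reject H0.

U_X = 17, p = 0.370039, fail to reject H0 at alpha = 0.1.


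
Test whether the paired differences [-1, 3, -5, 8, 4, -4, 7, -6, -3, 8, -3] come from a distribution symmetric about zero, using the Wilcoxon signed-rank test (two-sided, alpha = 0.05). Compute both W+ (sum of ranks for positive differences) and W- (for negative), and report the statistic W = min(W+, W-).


Step 1: Drop any zero differences (none here) and take |d_i|.
|d| = [1, 3, 5, 8, 4, 4, 7, 6, 3, 8, 3]
Step 2: Midrank |d_i| (ties get averaged ranks).
ranks: |1|->1, |3|->3, |5|->7, |8|->10.5, |4|->5.5, |4|->5.5, |7|->9, |6|->8, |3|->3, |8|->10.5, |3|->3
Step 3: Attach original signs; sum ranks with positive sign and with negative sign.
W+ = 3 + 10.5 + 5.5 + 9 + 10.5 = 38.5
W- = 1 + 7 + 5.5 + 8 + 3 + 3 = 27.5
(Check: W+ + W- = 66 should equal n(n+1)/2 = 66.)
Step 4: Test statistic W = min(W+, W-) = 27.5.
Step 5: Ties in |d|, so use the tie-corrected normal approximation.
        E[W] = n(n+1)/4 = 11*12/4 = 33.
        Tie groups: |d|=3 (t=3), |d|=4 (t=2), |d|=8 (t=2); sum(t^3 - t) = 36.
        Var[W] = n(n+1)(2n+1)/24 - sum(t^3-t)/48 = 3036/24 - 36/48 = 125.75.
        z = (W - E[W]) / sqrt(Var[W]) = (27.5 - 33) / 11.2138 = -0.4905.
        Two-sided p = 2*Phi(z) = 0.623804.
Step 6: alpha = 0.05. fail to reject H0.

W+ = 38.5, W- = 27.5, W = min = 27.5, p = 0.623804, fail to reject H0.


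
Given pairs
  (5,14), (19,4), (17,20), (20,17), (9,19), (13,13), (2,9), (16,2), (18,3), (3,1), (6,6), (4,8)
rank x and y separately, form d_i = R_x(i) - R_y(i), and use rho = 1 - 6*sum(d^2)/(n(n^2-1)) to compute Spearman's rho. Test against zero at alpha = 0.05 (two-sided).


Step 1: Rank x and y separately (midranks; no ties here).
rank(x): 5->4, 19->11, 17->9, 20->12, 9->6, 13->7, 2->1, 16->8, 18->10, 3->2, 6->5, 4->3
rank(y): 14->9, 4->4, 20->12, 17->10, 19->11, 13->8, 9->7, 2->2, 3->3, 1->1, 6->5, 8->6
Step 2: d_i = R_x(i) - R_y(i); compute d_i^2.
  (4-9)^2=25, (11-4)^2=49, (9-12)^2=9, (12-10)^2=4, (6-11)^2=25, (7-8)^2=1, (1-7)^2=36, (8-2)^2=36, (10-3)^2=49, (2-1)^2=1, (5-5)^2=0, (3-6)^2=9
sum(d^2) = 244.
Step 3: rho = 1 - 6*244 / (12*(12^2 - 1)) = 1 - 1464/1716 = 0.146853.
Step 4: Under H0, t = rho * sqrt((n-2)/(1-rho^2)) = 0.4695 ~ t(10).
Step 5: Two-sided p-value from the t-distribution with 10 df = 0.648796.
Step 6: alpha = 0.05. fail to reject H0.

rho = 0.1469, p = 0.648796, fail to reject H0 at alpha = 0.05.


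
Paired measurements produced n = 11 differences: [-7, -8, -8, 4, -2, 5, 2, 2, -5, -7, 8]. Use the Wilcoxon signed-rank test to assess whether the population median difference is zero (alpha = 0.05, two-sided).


Step 1: Drop any zero differences (none here) and take |d_i|.
|d| = [7, 8, 8, 4, 2, 5, 2, 2, 5, 7, 8]
Step 2: Midrank |d_i| (ties get averaged ranks).
ranks: |7|->7.5, |8|->10, |8|->10, |4|->4, |2|->2, |5|->5.5, |2|->2, |2|->2, |5|->5.5, |7|->7.5, |8|->10
Step 3: Attach original signs; sum ranks with positive sign and with negative sign.
W+ = 4 + 5.5 + 2 + 2 + 10 = 23.5
W- = 7.5 + 10 + 10 + 2 + 5.5 + 7.5 = 42.5
(Check: W+ + W- = 66 should equal n(n+1)/2 = 66.)
Step 4: Test statistic W = min(W+, W-) = 23.5.
Step 5: Ties in |d|, so use the tie-corrected normal approximation.
        E[W] = n(n+1)/4 = 11*12/4 = 33.
        Tie groups: |d|=2 (t=3), |d|=5 (t=2), |d|=7 (t=2), |d|=8 (t=3); sum(t^3 - t) = 60.
        Var[W] = n(n+1)(2n+1)/24 - sum(t^3-t)/48 = 3036/24 - 60/48 = 125.25.
        z = (W - E[W]) / sqrt(Var[W]) = (23.5 - 33) / 11.1915 = -0.8489.
        Two-sided p = 2*Phi(z) = 0.395961.
Step 6: alpha = 0.05. fail to reject H0.

W+ = 23.5, W- = 42.5, W = min = 23.5, p = 0.395961, fail to reject H0.


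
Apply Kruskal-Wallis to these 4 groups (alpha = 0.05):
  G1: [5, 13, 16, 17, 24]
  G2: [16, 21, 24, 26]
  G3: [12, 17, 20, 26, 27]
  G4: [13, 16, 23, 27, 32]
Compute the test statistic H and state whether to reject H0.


Step 1: Combine all N = 19 observations and assign midranks.
sorted (value, group, rank): (5,G1,1), (12,G3,2), (13,G1,3.5), (13,G4,3.5), (16,G1,6), (16,G2,6), (16,G4,6), (17,G1,8.5), (17,G3,8.5), (20,G3,10), (21,G2,11), (23,G4,12), (24,G1,13.5), (24,G2,13.5), (26,G2,15.5), (26,G3,15.5), (27,G3,17.5), (27,G4,17.5), (32,G4,19)
Step 2: Sum ranks within each group.
R_1 = 32.5 (n_1 = 5)
R_2 = 46 (n_2 = 4)
R_3 = 53.5 (n_3 = 5)
R_4 = 58 (n_4 = 5)
Step 3: H = 12/(N(N+1)) * sum(R_i^2/n_i) - 3(N+1)
     = 12/(19*20) * (32.5^2/5 + 46^2/4 + 53.5^2/5 + 58^2/5) - 3*20
     = 0.031579 * 1985.5 - 60
     = 2.700000.
Step 4: Ties present; correction factor C = 1 - 54/(19^3 - 19) = 0.992105. Corrected H = 2.700000 / 0.992105 = 2.721485.
Step 5: Under H0, H ~ chi^2(3); p-value = 0.436588.
Step 6: alpha = 0.05. fail to reject H0.

H = 2.7215, df = 3, p = 0.436588, fail to reject H0.
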